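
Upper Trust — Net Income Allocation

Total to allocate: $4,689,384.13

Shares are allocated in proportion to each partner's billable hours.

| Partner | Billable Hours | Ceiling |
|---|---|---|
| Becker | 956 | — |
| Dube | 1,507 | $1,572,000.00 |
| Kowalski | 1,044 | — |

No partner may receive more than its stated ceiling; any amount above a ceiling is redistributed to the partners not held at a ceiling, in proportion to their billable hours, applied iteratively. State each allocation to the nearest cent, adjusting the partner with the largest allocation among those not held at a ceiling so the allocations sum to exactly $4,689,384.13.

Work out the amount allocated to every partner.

Becker: $1,490,109.61 · Dube: $1,572,000.00 · Kowalski: $1,627,274.52

Combined billable hours = 3,507.
Unconstrained shares: Becker 1,278,315.1492; Dube 2,015,084.6547; Kowalski 1,395,984.3261.
Capped: Dube ($1,572,000.00); balance $3,117,384.13 reallocated over remaining billable hours 2,000.
Shares after redistribution: Becker 1,490,109.6141 → $1,490,109.61; Kowalski 1,627,274.5159 → $1,627,274.52.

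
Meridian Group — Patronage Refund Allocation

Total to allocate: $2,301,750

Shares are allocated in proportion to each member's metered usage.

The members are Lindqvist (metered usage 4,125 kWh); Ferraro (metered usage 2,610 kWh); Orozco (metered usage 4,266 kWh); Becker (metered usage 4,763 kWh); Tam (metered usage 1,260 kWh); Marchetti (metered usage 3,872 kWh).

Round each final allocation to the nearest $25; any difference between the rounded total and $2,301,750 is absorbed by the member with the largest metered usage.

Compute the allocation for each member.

Lindqvist: $454,375; Ferraro: $287,500; Orozco: $469,900; Becker: $524,675; Tam: $138,800; Marchetti: $426,500

Sum of metered usage: 20,896.
Raw shares: Lindqvist 4,125/20,896 × $2,301,750 = 454,379.73; Ferraro 2,610/20,896 × $2,301,750 = 287,498.44; Orozco 4,266/20,896 × $2,301,750 = 469,911.25; Becker 4,763/20,896 × $2,301,750 = 524,657.12; Tam 1,260/20,896 × $2,301,750 = 138,792.35; Marchetti 3,872/20,896 × $2,301,750 = 426,511.10.
Rounded to nearest $25: Lindqvist $454,375; Ferraro $287,500; Orozco $469,900; Becker $524,650; Tam $138,800; Marchetti $426,500. Sum = $2,301,725.
Difference $2,301,750 − $2,301,725 = +$25 applied to largest metered usage (Becker): Becker becomes $524,675.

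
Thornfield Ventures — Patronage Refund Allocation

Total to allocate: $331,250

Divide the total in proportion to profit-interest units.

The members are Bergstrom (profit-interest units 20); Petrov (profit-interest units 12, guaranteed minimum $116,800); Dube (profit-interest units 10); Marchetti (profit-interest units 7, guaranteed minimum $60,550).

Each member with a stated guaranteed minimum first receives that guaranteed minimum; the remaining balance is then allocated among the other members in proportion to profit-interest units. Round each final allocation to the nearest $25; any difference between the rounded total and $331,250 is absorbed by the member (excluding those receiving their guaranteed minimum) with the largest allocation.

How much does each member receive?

Bergstrom: $102,600 | Petrov: $116,800 | Dube: $51,300 | Marchetti: $60,550

Fund the minimums — Petrov $116,800; Marchetti $60,550. Residual $153,900.
Residual split over remaining profit-interest units 30: Bergstrom 102,600.00 → $102,600; Dube 51,300.00 → $51,300.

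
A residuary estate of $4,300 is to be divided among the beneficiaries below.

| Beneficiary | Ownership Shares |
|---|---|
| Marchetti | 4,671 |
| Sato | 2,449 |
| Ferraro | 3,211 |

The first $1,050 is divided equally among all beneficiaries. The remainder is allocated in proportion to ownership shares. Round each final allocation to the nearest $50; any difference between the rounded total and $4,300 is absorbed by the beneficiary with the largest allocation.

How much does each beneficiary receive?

Marchetti: $1,850 | Sato: $1,100 | Ferraro: $1,350

First tranche $1,050 split equally: $350 each.
Remainder $3,250 by ownership shares (total 10,331): Marchetti 1,469.44 → $1,450; Sato 770.42 → $750; Ferraro 1,010.14 → $1,000.
Rounding difference +$50 on remainder applied to Marchetti.
Totals: Marchetti $350 + $1,500 = $1,850; Sato $350 + $750 = $1,100; Ferraro $350 + $1,000 = $1,350.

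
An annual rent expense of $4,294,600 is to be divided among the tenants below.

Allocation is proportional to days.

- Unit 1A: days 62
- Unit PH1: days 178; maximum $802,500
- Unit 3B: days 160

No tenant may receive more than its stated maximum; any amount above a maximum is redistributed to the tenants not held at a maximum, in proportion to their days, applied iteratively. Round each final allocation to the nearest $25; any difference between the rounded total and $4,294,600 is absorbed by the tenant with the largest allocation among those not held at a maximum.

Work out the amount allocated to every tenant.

Sum of days: 400.
Unconstrained shares: Unit 1A 665,663.00; Unit PH1 1,911,097.00; Unit 3B 1,717,840.00.
Cap binds for Unit PH1 ($802,500); balance $3,492,100 reallocated over remaining days 222.
Redistributed shares: Unit 1A 975,271.17 → $975,275; Unit 3B 2,516,828.83 → $2,516,825.

Unit 1A: $975,275 · Unit PH1: $802,500 · Unit 3B: $2,516,825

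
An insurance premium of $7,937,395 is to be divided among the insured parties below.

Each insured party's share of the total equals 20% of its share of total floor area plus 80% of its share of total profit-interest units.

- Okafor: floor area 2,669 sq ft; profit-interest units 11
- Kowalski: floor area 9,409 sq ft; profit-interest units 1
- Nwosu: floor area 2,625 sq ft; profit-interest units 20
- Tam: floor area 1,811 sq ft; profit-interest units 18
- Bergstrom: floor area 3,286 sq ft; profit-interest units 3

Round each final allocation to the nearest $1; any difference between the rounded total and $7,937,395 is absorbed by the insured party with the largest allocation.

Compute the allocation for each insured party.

Okafor: $1,531,896 | Kowalski: $874,183 | Nwosu: $2,606,656 | Tam: $2,301,773 | Bergstrom: $622,887

Floor area total 19,800; profit-interest units total 53.
Blended shares (20% floor area + 80% profit-interest units): Okafor 0.1930; Kowalski 0.1101; Nwosu 0.3284; Tam 0.2900; Bergstrom 0.0785.
Proportional shares: Okafor 1,531,896.06; Kowalski 874,182.96; Nwosu 2,606,655.95; Tam 2,301,773.45; Bergstrom 622,886.58.
Rounded to nearest $1: Okafor $1,531,896; Kowalski $874,183; Nwosu $2,606,656; Tam $2,301,773; Bergstrom $622,887. Sum = $7,937,395.
No rounding difference to absorb.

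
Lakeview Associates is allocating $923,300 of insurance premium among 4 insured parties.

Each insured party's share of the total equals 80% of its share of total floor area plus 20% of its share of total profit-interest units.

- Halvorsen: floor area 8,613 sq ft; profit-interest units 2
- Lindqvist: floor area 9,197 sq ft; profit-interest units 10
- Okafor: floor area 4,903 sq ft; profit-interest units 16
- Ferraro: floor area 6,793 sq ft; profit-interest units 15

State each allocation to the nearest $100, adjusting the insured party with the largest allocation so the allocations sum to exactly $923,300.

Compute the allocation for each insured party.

Totals — floor area 29,506, profit-interest units 43.
Blended shares (80% floor area + 20% profit-interest units): Halvorsen 0.2428; Lindqvist 0.2959; Okafor 0.2074; Ferraro 0.2539.
Unrounded shares: Halvorsen 224,202.82; Lindqvist 273,177.77; Okafor 191,450.21; Ferraro 234,469.20.
Rounded to nearest $100: Halvorsen $224,200; Lindqvist $273,200; Okafor $191,500; Ferraro $234,500. Sum = $923,400.
Difference $923,300 − $923,400 = −$100 applied to largest allocation (Lindqvist): Lindqvist becomes $273,100.

Halvorsen: $224,200 | Lindqvist: $273,100 | Okafor: $191,500 | Ferraro: $234,500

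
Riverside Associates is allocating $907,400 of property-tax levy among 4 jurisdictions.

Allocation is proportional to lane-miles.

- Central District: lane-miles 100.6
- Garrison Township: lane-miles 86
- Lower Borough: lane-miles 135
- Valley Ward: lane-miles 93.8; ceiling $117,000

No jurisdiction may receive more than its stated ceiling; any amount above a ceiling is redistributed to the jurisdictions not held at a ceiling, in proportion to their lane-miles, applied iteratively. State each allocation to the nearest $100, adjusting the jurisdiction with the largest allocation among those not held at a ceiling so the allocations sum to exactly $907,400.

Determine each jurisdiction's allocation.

Sum of lane-miles: 415.4.
Pro-rata shares before constraints: Central District 219,750.70; Garrison Township 187,858.45; Lower Borough 294,894.08; Valley Ward 204,896.77.
Capped: Valley Ward ($117,000); residual $790,400 reallocated over remaining lane-miles 321.6.
Remaining shares: Central District 247,245.77 → $247,200; Garrison Township 211,363.18 → $211,400; Lower Borough 331,791.04 → $331,800.

Central District: $247,200 · Garrison Township: $211,400 · Lower Borough: $331,800 · Valley Ward: $117,000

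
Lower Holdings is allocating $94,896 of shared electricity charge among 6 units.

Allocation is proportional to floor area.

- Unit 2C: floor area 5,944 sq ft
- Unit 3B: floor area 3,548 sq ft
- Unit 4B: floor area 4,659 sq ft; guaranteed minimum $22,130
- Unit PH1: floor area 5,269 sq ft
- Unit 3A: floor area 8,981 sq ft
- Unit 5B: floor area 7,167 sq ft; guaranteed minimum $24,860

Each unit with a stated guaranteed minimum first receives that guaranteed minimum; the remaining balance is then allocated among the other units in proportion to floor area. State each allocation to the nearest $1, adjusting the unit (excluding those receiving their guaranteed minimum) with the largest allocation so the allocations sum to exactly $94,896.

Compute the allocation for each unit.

Unit 2C: $11,994 · Unit 3B: $7,159 · Unit 4B: $22,130 · Unit PH1: $10,632 · Unit 3A: $18,121 · Unit 5B: $24,860

Guaranteed amounts: Unit 4B $22,130; Unit 5B $24,860. Remaining pool $47,906.
Remaining pool split over remaining floor area 23,742: Unit 2C 11,993.65 → $11,994; Unit 3B 7,159.06 → $7,159; Unit PH1 10,631.65 → $10,632; Unit 3A 18,121.63 → $18,122.
Rounding difference −$1 applied to Unit 3A → $18,121.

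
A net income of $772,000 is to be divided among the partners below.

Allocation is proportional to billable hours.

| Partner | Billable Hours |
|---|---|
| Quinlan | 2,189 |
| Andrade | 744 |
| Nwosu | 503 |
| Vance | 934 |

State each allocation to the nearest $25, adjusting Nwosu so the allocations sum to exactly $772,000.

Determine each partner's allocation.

Quinlan: $386,700 | Andrade: $131,425 | Nwosu: $88,875 | Vance: $165,000

Billable hours total: 4,370.
Pro-rata amounts: Quinlan 2,189/4,370 × $772,000 = 386,706.64; Andrade 744/4,370 × $772,000 = 131,434.32; Nwosu 503/4,370 × $772,000 = 88,859.50; Vance 934/4,370 × $772,000 = 164,999.54.
At nearest $25: Quinlan $386,700; Andrade $131,425; Nwosu $88,850; Vance $165,000. Sum = $771,975.
Difference $772,000 − $771,975 = +$25 applied to Nwosu: Nwosu becomes $88,875.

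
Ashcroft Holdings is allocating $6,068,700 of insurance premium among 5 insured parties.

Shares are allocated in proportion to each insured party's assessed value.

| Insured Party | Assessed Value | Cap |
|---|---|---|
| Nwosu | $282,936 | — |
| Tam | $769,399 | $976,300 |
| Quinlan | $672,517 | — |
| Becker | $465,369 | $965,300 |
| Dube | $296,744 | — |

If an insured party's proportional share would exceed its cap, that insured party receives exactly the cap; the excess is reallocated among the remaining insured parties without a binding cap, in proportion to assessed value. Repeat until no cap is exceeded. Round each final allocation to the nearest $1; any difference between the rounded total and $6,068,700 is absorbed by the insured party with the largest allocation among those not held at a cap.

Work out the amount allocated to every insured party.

Total assessed value = 2,486,965.
Proportional shares (ignoring caps): Nwosu 690,421.34; Tam 1,877,489.92; Quinlan 1,641,078.15; Becker 1,135,594.93; Dube 724,115.66.
Cap binds for Tam ($976,300), Becker ($965,300); residual $4,127,100 reallocated over remaining assessed value 1,252,197.
Remaining shares: Nwosu 932,525.13 → $932,525; Quinlan 2,216,540.14 → $2,216,540; Dube 978,034.74 → $978,035.

Nwosu: $932,525 · Tam: $976,300 · Quinlan: $2,216,540 · Becker: $965,300 · Dube: $978,035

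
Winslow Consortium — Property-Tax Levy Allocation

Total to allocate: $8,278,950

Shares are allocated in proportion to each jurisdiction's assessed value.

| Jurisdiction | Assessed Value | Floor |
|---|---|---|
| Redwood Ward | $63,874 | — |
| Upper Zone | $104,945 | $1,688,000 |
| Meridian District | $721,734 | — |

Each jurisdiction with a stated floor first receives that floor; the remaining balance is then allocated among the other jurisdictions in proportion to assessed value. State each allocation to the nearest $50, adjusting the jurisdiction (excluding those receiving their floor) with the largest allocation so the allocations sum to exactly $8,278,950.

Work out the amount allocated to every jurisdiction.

Redwood Ward: $535,900 · Upper Zone: $1,688,000 · Meridian District: $6,055,050

Fund the minimums — Upper Zone $1,688,000. Remaining pool $6,590,950.
Remaining pool split over remaining assessed value 785,608: Redwood Ward 535,878.38 → $535,900; Meridian District 6,055,071.62 → $6,055,050.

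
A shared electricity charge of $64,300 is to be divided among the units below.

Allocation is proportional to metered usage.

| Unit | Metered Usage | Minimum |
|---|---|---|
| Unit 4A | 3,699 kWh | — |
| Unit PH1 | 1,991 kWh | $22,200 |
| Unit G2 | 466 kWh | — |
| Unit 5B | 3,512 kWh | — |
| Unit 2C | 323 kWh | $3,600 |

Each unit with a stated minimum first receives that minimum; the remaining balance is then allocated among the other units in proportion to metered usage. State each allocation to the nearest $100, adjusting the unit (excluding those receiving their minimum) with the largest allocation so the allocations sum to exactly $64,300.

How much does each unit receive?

Guaranteed amounts: Unit PH1 $22,200; Unit 2C $3,600. Residual $38,500.
Residual split over remaining metered usage 7,677: Unit 4A 18,550.41 → $18,600; Unit G2 2,336.98 → $2,300; Unit 5B 17,612.61 → $17,600.

Unit 4A: $18,600; Unit PH1: $22,200; Unit G2: $2,300; Unit 5B: $17,600; Unit 2C: $3,600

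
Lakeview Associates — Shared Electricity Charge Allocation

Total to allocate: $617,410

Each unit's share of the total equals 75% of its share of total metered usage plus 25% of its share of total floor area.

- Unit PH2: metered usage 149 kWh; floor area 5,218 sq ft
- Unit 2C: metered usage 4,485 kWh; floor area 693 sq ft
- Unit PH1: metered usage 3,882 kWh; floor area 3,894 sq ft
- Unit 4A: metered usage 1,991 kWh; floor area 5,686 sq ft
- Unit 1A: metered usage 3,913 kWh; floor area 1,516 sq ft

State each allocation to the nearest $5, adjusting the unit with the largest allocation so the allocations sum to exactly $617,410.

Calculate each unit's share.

Metered usage total 14,420; floor area total 17,007.
Combined weights (75% metered usage + 25% floor area): Unit PH2 0.0845; Unit 2C 0.2435; Unit PH1 0.2591; Unit 4A 0.1871; Unit 1A 0.2258.
Pro-rata amounts: Unit PH2 52,142.35; Unit 2C 150,312.63; Unit PH1 160,000.70; Unit 4A 115,540.45; Unit 1A 139,413.87.
At nearest $5: Unit PH2 $52,140; Unit 2C $150,315; Unit PH1 $160,000; Unit 4A $115,540; Unit 1A $139,415. Sum = $617,410.
No rounding difference to absorb.

Unit PH2: $52,140 | Unit 2C: $150,315 | Unit PH1: $160,000 | Unit 4A: $115,540 | Unit 1A: $139,415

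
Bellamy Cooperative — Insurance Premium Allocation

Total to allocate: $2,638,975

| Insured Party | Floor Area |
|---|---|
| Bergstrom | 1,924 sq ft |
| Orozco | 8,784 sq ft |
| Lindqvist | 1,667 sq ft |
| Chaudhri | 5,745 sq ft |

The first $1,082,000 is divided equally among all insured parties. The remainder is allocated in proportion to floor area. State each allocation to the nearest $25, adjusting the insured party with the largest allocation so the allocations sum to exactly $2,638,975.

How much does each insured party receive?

Equal tier: $1,082,000 ÷ 4 = $270,500 apiece.
Remainder $1,556,975 by floor area (total 18,120): Bergstrom 165,321.19 → $165,325; Orozco 754,771.99 → $754,775; Lindqvist 143,238.26 → $143,250; Chaudhri 493,643.56 → $493,650.
Rounding difference −$25 on remainder applied to Orozco.
Totals: Bergstrom $270,500 + $165,325 = $435,825; Orozco $270,500 + $754,750 = $1,025,250; Lindqvist $270,500 + $143,250 = $413,750; Chaudhri $270,500 + $493,650 = $764,150.

Bergstrom: $435,825 · Orozco: $1,025,250 · Lindqvist: $413,750 · Chaudhri: $764,150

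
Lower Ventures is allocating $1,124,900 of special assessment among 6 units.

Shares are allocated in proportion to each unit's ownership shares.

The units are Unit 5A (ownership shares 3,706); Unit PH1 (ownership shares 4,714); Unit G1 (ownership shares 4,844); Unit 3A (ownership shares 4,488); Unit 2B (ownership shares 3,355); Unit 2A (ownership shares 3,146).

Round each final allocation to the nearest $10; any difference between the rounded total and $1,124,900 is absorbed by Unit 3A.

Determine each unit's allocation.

Unit 5A: $171,890 | Unit PH1: $218,640 | Unit G1: $224,670 | Unit 3A: $208,170 | Unit 2B: $155,610 | Unit 2A: $145,920

Combined ownership shares = 24,253.
Raw shares: Unit 5A 3,706/24,253 × $1,124,900 = 171,891.29; Unit PH1 4,714/24,253 × $1,124,900 = 218,644.23; Unit G1 4,844/24,253 × $1,124,900 = 224,673.88; Unit 3A 4,488/24,253 × $1,124,900 = 208,161.93; Unit 2B 3,355/24,253 × $1,124,900 = 155,611.24; Unit 2A 3,146/24,253 × $1,124,900 = 145,917.43.
At nearest $10: Unit 5A $171,890; Unit PH1 $218,640; Unit G1 $224,670; Unit 3A $208,160; Unit 2B $155,610; Unit 2A $145,920. Sum = $1,124,890.
Difference $1,124,900 − $1,124,890 = +$10 applied to Unit 3A: Unit 3A becomes $208,170.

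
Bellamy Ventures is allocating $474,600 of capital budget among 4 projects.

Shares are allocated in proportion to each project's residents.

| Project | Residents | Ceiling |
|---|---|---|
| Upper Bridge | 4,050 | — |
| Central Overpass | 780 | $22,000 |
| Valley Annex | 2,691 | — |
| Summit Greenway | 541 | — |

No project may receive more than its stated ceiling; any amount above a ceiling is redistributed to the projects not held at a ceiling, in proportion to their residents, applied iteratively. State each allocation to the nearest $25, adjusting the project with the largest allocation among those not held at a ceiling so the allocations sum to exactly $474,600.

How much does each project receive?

Upper Bridge: $251,725; Central Overpass: $22,000; Valley Annex: $167,250; Summit Greenway: $33,625

Total residents = 8,062.
Pro-rata shares before constraints: Upper Bridge 238,418.51; Central Overpass 45,917.64; Valley Annex 158,415.85; Summit Greenway 31,848.00.
Capped: Central Overpass ($22,000); balance $452,600 reallocated over remaining residents 7,282.
Shares after redistribution: Upper Bridge 251,720.68 → $251,725; Valley Annex 167,254.41 → $167,250; Summit Greenway 33,624.91 → $33,625.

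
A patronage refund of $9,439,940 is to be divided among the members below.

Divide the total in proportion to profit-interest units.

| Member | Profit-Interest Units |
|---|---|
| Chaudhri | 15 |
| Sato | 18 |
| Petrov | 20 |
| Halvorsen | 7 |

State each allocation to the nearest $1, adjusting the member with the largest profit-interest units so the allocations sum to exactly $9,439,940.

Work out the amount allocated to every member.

Chaudhri: $2,359,985; Sato: $2,831,982; Petrov: $3,146,647; Halvorsen: $1,101,326

Profit-interest units total: 15 + 18 + 20 + 7 = 60.
Raw shares: Chaudhri 2,359,985.00; Sato 2,831,982.00; Petrov 3,146,646.67; Halvorsen 1,101,326.33.
At nearest $1: Chaudhri $2,359,985; Sato $2,831,982; Petrov $3,146,647; Halvorsen $1,101,326. Sum = $9,439,940.
No rounding difference to absorb.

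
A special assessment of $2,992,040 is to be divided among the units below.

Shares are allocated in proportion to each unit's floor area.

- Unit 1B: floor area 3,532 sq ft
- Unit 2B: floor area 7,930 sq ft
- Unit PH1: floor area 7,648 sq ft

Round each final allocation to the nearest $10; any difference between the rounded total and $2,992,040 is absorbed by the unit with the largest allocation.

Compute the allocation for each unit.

Floor area total: 19,110.
Unrounded shares: Unit 1B 3,532/19,110 × $2,992,040 = 553,002.89; Unit 2B 7,930/19,110 × $2,992,040 = 1,241,594.83; Unit PH1 7,648/19,110 × $2,992,040 = 1,197,442.28.
At nearest $10: Unit 1B $553,000; Unit 2B $1,241,590; Unit PH1 $1,197,440. Sum = $2,992,030.
Difference $2,992,040 − $2,992,030 = +$10 applied to largest allocation (Unit 2B): Unit 2B becomes $1,241,600.

Unit 1B: $553,000 · Unit 2B: $1,241,600 · Unit PH1: $1,197,440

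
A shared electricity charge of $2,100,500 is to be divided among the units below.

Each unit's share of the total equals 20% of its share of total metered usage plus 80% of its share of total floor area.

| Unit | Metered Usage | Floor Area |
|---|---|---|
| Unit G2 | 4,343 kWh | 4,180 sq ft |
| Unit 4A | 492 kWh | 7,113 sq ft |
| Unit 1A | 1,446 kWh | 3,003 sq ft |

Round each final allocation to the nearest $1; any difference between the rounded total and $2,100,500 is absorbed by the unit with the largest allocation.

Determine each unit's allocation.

Unit G2: $781,810 | Unit 4A: $868,993 | Unit 1A: $449,697

Metered usage total 6,281; floor area total 14,296.
Combined weights (20% metered usage + 80% floor area): Unit G2 0.3722; Unit 4A 0.4137; Unit 1A 0.2141.
Unrounded shares: Unit G2 781,809.60; Unit 4A 868,993.04; Unit 1A 449,697.37.
Rounded to nearest $1: Unit G2 $781,810; Unit 4A $868,993; Unit 1A $449,697. Sum = $2,100,500.
Sum already equals the total — no adjustment.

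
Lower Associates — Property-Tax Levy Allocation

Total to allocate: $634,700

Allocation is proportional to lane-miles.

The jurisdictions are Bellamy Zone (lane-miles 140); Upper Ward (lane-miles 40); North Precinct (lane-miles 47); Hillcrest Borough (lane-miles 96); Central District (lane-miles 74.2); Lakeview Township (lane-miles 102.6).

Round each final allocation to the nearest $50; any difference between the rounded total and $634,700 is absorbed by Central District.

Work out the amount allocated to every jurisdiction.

Sum of lane-miles: 499.8.
Pro-rata amounts: Bellamy Zone 140/499.8 × $634,700 = 177,787.11; Upper Ward 40/499.8 × $634,700 = 50,796.32; North Precinct 47/499.8 × $634,700 = 59,685.67; Hillcrest Borough 96/499.8 × $634,700 = 121,911.16; Central District 74.2/499.8 × $634,700 = 94,227.17; Lakeview Township 102.6/499.8 × $634,700 = 130,292.56.
After rounding ($50): Bellamy Zone $177,800; Upper Ward $50,800; North Precinct $59,700; Hillcrest Borough $121,900; Central District $94,250; Lakeview Township $130,300. Sum = $634,750.
Difference $634,700 − $634,750 = −$50 applied to Central District: Central District becomes $94,200.

Bellamy Zone: $177,800 · Upper Ward: $50,800 · North Precinct: $59,700 · Hillcrest Borough: $121,900 · Central District: $94,200 · Lakeview Township: $130,300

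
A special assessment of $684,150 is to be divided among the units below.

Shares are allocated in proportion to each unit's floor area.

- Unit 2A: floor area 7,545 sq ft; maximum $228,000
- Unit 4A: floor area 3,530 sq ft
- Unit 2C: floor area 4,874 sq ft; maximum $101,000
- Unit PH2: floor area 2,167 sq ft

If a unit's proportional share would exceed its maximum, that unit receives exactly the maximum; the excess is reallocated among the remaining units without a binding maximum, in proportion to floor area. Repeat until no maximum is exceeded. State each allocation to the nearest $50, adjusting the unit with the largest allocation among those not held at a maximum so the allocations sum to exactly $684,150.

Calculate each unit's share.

Unit 2A: $228,000 · Unit 4A: $220,050 · Unit 2C: $101,000 · Unit PH2: $135,100

Floor area total: 18,116.
Unconstrained shares: Unit 2A 284,936.62; Unit 4A 133,310.31; Unit 2C 184,066.41; Unit PH2 81,836.67.
Held at cap: Unit 2A ($228,000), Unit 2C ($101,000); balance $355,150 reallocated over remaining floor area 5,697.
Remaining shares: Unit 4A 220,059.59 → $220,050; Unit PH2 135,090.41 → $135,100.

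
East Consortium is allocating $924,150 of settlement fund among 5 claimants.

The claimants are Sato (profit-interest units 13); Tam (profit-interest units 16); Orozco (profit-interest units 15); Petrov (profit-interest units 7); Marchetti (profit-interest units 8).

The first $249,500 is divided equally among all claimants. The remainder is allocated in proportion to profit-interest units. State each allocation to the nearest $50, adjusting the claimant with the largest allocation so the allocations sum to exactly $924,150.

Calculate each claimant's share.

Sato: $198,550; Tam: $232,850; Orozco: $221,400; Petrov: $129,950; Marchetti: $141,400

First tranche $249,500 split equally: $49,900 each.
Remainder $674,650 by profit-interest units (total 59): Sato 148,651.69 → $148,650; Tam 182,955.93 → $182,950; Orozco 171,521.19 → $171,500; Petrov 80,043.22 → $80,050; Marchetti 91,477.97 → $91,500.
Totals: Sato $49,900 + $148,650 = $198,550; Tam $49,900 + $182,950 = $232,850; Orozco $49,900 + $171,500 = $221,400; Petrov $49,900 + $80,050 = $129,950; Marchetti $49,900 + $91,500 = $141,400.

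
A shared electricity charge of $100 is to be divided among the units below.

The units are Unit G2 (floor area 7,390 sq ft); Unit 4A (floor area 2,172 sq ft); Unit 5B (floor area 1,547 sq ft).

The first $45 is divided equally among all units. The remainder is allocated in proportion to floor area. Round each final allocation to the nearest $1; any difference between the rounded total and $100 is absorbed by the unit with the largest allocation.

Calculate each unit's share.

First tranche $45 split equally: $15 each.
Remainder $55 by floor area (total 11,109): Unit G2 36.59 → $37; Unit 4A 10.75 → $11; Unit 5B 7.66 → $8.
Rounding difference −$1 on remainder applied to Unit G2.
Totals: Unit G2 $15 + $36 = $51; Unit 4A $15 + $11 = $26; Unit 5B $15 + $8 = $23.

Unit G2: $51 · Unit 4A: $26 · Unit 5B: $23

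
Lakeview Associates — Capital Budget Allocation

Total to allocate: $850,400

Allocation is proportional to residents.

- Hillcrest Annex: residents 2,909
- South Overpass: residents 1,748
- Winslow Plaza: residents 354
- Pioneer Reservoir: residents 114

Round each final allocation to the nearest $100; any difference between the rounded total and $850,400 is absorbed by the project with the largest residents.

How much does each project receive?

Sum of residents: 2,909 + 1,748 + 354 + 114 = 5,125.
Proportional shares: Hillcrest Annex 482,695.34; South Overpass 290,048.62; Winslow Plaza 58,739.82; Pioneer Reservoir 18,916.21.
At nearest $100: Hillcrest Annex $482,700; South Overpass $290,000; Winslow Plaza $58,700; Pioneer Reservoir $18,900. Sum = $850,300.
Difference $850,400 − $850,300 = +$100 applied to largest residents (Hillcrest Annex): Hillcrest Annex becomes $482,800.

Hillcrest Annex: $482,800 · South Overpass: $290,000 · Winslow Plaza: $58,700 · Pioneer Reservoir: $18,900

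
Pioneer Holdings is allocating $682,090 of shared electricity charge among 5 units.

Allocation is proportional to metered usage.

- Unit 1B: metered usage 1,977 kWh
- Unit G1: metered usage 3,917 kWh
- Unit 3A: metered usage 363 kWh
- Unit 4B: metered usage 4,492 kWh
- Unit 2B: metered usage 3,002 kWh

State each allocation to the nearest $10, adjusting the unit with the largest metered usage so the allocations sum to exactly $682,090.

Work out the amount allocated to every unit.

Metered usage total: 1,977 + 3,917 + 363 + 4,492 + 3,002 = 13,751.
Pro-rata amounts: Unit 1B 98,065.01; Unit G1 194,294.71; Unit 3A 18,005.87; Unit 4B 222,816.40; Unit 2B 148,908.02.
After rounding ($10): Unit 1B $98,070; Unit G1 $194,290; Unit 3A $18,010; Unit 4B $222,820; Unit 2B $148,910. Sum = $682,100.
Difference $682,090 − $682,100 = −$10 applied to largest metered usage (Unit 4B): Unit 4B becomes $222,810.

Unit 1B: $98,070; Unit G1: $194,290; Unit 3A: $18,010; Unit 4B: $222,810; Unit 2B: $148,910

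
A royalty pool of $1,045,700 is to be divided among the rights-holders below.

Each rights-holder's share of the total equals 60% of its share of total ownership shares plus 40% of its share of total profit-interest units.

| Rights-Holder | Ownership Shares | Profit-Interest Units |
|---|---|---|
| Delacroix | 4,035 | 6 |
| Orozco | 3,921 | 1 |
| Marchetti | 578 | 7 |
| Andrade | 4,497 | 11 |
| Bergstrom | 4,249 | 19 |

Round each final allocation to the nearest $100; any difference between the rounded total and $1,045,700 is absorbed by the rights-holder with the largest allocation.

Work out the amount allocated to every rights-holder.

Ownership shares total 17,280; profit-interest units total 44.
Combined weights (60% ownership shares + 40% profit-interest units): Delacroix 0.1946; Orozco 0.1452; Marchetti 0.0837; Andrade 0.2561; Bergstrom 0.3203.
Unrounded shares: Delacroix 203,545.11; Orozco 151,874.06; Marchetti 87,531.16; Andrade 267,851.70; Bergstrom 334,897.97.
Rounded to nearest $100: Delacroix $203,500; Orozco $151,900; Marchetti $87,500; Andrade $267,900; Bergstrom $334,900. Sum = $1,045,700.
Sum already equals the total — no adjustment.

Delacroix: $203,500 · Orozco: $151,900 · Marchetti: $87,500 · Andrade: $267,900 · Bergstrom: $334,900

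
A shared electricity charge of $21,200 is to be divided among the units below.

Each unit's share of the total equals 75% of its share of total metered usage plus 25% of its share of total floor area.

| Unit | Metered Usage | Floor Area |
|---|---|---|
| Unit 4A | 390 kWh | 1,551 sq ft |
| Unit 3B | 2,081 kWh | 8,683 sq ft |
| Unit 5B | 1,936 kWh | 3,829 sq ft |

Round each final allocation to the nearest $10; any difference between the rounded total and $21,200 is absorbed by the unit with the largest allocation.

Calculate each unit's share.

Totals — metered usage 4,407, floor area 14,063.
Composite weights (75% metered usage + 25% floor area): Unit 4A 0.0939; Unit 3B 0.5085; Unit 5B 0.3975.
Pro-rata amounts: Unit 4A 1,991.61; Unit 3B 10,780.44; Unit 5B 8,427.94.
At nearest $10: Unit 4A $1,990; Unit 3B $10,780; Unit 5B $8,430. Sum = $21,200.
Sum already equals the total — no adjustment.

Unit 4A: $1,990; Unit 3B: $10,780; Unit 5B: $8,430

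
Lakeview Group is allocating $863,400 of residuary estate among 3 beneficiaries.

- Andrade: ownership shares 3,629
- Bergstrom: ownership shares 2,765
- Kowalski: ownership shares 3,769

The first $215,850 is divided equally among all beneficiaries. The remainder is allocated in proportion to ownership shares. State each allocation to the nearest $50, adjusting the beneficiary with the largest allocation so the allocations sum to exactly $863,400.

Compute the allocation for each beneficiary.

First tranche $215,850 split equally: $71,950 each.
Remainder $647,550 by ownership shares (total 10,163): Andrade 231,226.90 → $231,250; Bergstrom 176,175.91 → $176,200; Kowalski 240,147.20 → $240,150.
Rounding difference −$50 on remainder applied to Kowalski.
Totals: Andrade $71,950 + $231,250 = $303,200; Bergstrom $71,950 + $176,200 = $248,150; Kowalski $71,950 + $240,100 = $312,050.

Andrade: $303,200; Bergstrom: $248,150; Kowalski: $312,050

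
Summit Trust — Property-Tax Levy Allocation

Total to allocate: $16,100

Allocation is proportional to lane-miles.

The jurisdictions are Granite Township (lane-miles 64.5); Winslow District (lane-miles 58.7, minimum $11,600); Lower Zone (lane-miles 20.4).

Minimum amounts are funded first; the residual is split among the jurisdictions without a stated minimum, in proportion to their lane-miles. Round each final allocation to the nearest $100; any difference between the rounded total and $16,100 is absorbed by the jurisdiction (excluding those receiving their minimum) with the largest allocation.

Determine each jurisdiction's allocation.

Granite Township: $3,400; Winslow District: $11,600; Lower Zone: $1,100

Minimums first: Winslow District $11,600. Balance $4,500.
Balance split over remaining lane-miles 84.9: Granite Township 3,418.73 → $3,400; Lower Zone 1,081.27 → $1,100.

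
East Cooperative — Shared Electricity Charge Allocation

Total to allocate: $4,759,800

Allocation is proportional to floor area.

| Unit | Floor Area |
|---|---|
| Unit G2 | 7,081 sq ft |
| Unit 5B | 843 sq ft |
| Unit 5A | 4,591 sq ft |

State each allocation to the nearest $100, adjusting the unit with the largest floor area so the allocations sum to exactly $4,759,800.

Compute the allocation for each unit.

Sum of floor area: 7,081 + 843 + 4,591 = 12,515.
Proportional shares: Unit G2 2,693,099.78; Unit 5B 320,616.17; Unit 5A 1,746,084.04.
At nearest $100: Unit G2 $2,693,100; Unit 5B $320,600; Unit 5A $1,746,100. Sum = $4,759,800.
Sum already equals the total — no adjustment.

Unit G2: $2,693,100 · Unit 5B: $320,600 · Unit 5A: $1,746,100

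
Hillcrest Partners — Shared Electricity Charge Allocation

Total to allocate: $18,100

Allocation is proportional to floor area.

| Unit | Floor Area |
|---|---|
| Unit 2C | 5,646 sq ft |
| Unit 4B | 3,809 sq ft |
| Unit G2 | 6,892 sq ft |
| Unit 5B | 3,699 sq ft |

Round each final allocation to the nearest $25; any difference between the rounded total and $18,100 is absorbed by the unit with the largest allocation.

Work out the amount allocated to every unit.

Sum of floor area: 20,046.
Proportional shares: Unit 2C 5,646/20,046 × $18,100 = 5,097.90; Unit 4B 3,809/20,046 × $18,100 = 3,439.23; Unit G2 6,892/20,046 × $18,100 = 6,222.95; Unit 5B 3,699/20,046 × $18,100 = 3,339.91.
At nearest $25: Unit 2C $5,100; Unit 4B $3,450; Unit G2 $6,225; Unit 5B $3,350. Sum = $18,125.
Difference $18,100 − $18,125 = −$25 applied to largest allocation (Unit G2): Unit G2 becomes $6,200.

Unit 2C: $5,100 | Unit 4B: $3,450 | Unit G2: $6,200 | Unit 5B: $3,350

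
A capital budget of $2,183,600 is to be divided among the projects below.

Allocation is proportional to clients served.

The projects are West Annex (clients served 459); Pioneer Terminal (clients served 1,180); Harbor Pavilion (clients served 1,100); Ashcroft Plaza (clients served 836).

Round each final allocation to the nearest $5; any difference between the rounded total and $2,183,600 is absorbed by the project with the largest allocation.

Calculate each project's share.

Total clients served = 3,575.
Proportional shares: West Annex 459/3,575 × $2,183,600 = 280,355.92; Pioneer Terminal 1,180/3,575 × $2,183,600 = 720,740.70; Harbor Pavilion 1,100/3,575 × $2,183,600 = 671,876.92; Ashcroft Plaza 836/3,575 × $2,183,600 = 510,626.46.
After rounding ($5): West Annex $280,355; Pioneer Terminal $720,740; Harbor Pavilion $671,875; Ashcroft Plaza $510,625. Sum = $2,183,595.
Difference $2,183,600 − $2,183,595 = +$5 applied to largest allocation (Pioneer Terminal): Pioneer Terminal becomes $720,745.

West Annex: $280,355 | Pioneer Terminal: $720,745 | Harbor Pavilion: $671,875 | Ashcroft Plaza: $510,625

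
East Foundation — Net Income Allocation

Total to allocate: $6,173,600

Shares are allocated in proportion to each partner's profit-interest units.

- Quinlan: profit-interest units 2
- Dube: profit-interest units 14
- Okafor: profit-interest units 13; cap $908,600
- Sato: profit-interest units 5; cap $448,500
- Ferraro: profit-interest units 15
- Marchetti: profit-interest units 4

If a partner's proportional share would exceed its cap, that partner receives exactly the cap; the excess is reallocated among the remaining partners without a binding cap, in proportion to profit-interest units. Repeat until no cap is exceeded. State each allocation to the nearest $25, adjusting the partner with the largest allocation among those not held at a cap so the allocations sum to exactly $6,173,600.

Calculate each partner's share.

Total profit-interest units = 53.
Proportional shares (ignoring caps): Quinlan 232,966.04; Dube 1,630,762.26; Okafor 1,514,279.25; Sato 582,415.09; Ferraro 1,747,245.28; Marchetti 465,932.08.
Cap binds for Okafor ($908,600), Sato ($448,500); residual $4,816,500 reallocated over remaining profit-interest units 35.
Remaining shares: Quinlan 275,228.57 → $275,225; Dube 1,926,600.00 → $1,926,600; Ferraro 2,064,214.29 → $2,064,225; Marchetti 550,457.14 → $550,450.

Quinlan: $275,225 | Dube: $1,926,600 | Okafor: $908,600 | Sato: $448,500 | Ferraro: $2,064,225 | Marchetti: $550,450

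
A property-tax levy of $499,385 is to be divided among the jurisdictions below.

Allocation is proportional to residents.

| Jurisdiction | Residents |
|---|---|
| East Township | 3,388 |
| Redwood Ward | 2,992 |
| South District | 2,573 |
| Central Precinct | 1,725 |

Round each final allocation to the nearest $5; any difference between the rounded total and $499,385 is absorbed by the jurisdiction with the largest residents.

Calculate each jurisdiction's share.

Combined residents = 3,388 + 2,992 + 2,573 + 1,725 = 10,678.
Raw shares: East Township 158,448.81; Redwood Ward 139,928.82; South District 120,333.17; Central Precinct 80,674.20.
Rounded to nearest $5: East Township $158,450; Redwood Ward $139,930; South District $120,335; Central Precinct $80,675. Sum = $499,390.
Difference $499,385 − $499,390 = −$5 applied to largest residents (East Township): East Township becomes $158,445.

East Township: $158,445 | Redwood Ward: $139,930 | South District: $120,335 | Central Precinct: $80,675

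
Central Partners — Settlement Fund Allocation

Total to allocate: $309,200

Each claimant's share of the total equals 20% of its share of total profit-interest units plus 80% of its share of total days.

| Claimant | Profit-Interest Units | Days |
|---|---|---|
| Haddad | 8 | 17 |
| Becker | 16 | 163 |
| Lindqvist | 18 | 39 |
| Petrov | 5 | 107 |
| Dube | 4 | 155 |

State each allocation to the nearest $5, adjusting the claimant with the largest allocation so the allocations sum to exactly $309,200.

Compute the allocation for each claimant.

Profit-interest units total 51; days total 481.
Blended shares (20% profit-interest units + 80% days): Haddad 0.0596; Becker 0.3338; Lindqvist 0.1355; Petrov 0.1976; Dube 0.2735.
Proportional shares: Haddad 18,442.85; Becker 103,225.48; Lindqvist 41,882.10; Petrov 61,088.77; Dube 84,560.80.
Rounded to nearest $5: Haddad $18,445; Becker $103,225; Lindqvist $41,880; Petrov $61,090; Dube $84,560. Sum = $309,200.
No rounding difference to absorb.

Haddad: $18,445 · Becker: $103,225 · Lindqvist: $41,880 · Petrov: $61,090 · Dube: $84,560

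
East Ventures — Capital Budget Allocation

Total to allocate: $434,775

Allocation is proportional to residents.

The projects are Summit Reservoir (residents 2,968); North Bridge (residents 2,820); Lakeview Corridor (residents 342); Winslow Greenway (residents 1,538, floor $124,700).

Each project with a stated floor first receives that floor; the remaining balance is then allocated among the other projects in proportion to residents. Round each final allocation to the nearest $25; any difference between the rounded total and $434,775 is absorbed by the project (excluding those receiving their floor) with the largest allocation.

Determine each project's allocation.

Summit Reservoir: $150,125 | North Bridge: $142,650 | Lakeview Corridor: $17,300 | Winslow Greenway: $124,700

Guaranteed amounts: Winslow Greenway $124,700. Residual $310,075.
Residual split over remaining residents 6,130: Summit Reservoir 150,130.93 → $150,125; North Bridge 142,644.62 → $142,650; Lakeview Corridor 17,299.45 → $17,300.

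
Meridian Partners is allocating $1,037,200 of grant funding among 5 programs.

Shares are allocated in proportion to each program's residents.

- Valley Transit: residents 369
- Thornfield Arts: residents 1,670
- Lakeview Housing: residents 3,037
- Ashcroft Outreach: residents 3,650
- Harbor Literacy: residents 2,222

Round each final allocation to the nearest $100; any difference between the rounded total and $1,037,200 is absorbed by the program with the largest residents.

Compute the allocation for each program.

Valley Transit: $35,000; Thornfield Arts: $158,200; Lakeview Housing: $287,700; Ashcroft Outreach: $345,800; Harbor Literacy: $210,500

Sum of residents: 369 + 1,670 + 3,037 + 3,650 + 2,222 = 10,948.
Proportional shares: Valley Transit 34,958.60; Thornfield Arts 158,213.74; Lakeview Housing 287,721.63; Ashcroft Outreach 345,796.49; Harbor Literacy 210,509.54.
After rounding ($100): Valley Transit $35,000; Thornfield Arts $158,200; Lakeview Housing $287,700; Ashcroft Outreach $345,800; Harbor Literacy $210,500. Sum = $1,037,200.
Sum already equals the total — no adjustment.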